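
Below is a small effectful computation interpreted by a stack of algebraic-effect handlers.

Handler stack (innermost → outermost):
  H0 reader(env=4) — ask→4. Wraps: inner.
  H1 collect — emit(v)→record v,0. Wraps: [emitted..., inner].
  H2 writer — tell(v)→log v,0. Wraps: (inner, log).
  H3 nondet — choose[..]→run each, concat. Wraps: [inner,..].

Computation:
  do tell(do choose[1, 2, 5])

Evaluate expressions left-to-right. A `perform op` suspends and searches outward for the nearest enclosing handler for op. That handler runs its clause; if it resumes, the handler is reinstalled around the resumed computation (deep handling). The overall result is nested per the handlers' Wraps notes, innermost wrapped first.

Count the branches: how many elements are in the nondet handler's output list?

Evaluation trace:
choose[1, 2, 5] @ H3
  branch[0] choose=1:
    tell(1) @ H2 ⇒ log+=1
    H0 returns 0
    H1 returns [0]
    H2 returns ([0], (1))
    H3 returns [([0], (1))]
  branch[1] choose=2:
    tell(2) @ H2 ⇒ log+=2
    H0 returns 0
    H1 returns [0]
    H2 returns ([0], (2))
    H3 returns [([0], (2))]
  branch[2] choose=5:
    tell(5) @ H2 ⇒ log+=5
    H0 returns 0
    H1 returns [0]
    H2 returns ([0], (5))
    H3 returns [([0], (5))]
= [([0], (1)), ([0], (2)), ([0], (5))]

Answer: 3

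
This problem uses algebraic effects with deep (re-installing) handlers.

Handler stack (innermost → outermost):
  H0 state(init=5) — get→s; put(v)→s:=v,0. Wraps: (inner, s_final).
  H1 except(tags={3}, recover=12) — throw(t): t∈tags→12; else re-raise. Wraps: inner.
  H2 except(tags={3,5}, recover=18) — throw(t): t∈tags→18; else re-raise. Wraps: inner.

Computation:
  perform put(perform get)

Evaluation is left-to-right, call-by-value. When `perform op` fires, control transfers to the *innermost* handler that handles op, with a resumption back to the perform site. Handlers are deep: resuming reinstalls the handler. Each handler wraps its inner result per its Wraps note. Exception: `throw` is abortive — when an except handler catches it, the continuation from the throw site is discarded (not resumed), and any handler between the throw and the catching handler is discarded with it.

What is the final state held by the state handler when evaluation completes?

Answer: 5

Evaluation trace:
get @ H0 ⇒ 5
put(5) @ H0 ⇒ s:=5
H0 returns (0, 5)
H1 returns (0, 5)
H2 returns (0, 5)
= (0, 5)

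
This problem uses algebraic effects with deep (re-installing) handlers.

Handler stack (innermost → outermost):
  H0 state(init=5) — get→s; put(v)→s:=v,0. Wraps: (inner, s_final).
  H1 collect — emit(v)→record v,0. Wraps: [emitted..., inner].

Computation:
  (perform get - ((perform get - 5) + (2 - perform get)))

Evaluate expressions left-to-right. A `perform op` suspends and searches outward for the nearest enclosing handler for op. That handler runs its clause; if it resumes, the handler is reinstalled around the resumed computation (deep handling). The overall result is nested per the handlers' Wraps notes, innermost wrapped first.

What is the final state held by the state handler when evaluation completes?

Evaluation trace:
get @ H0 ⇒ 5
get @ H0 ⇒ 5
get @ H0 ⇒ 5
H0 returns (8, 5)
H1 returns [(8, 5)]
= [(8, 5)]

Answer: 5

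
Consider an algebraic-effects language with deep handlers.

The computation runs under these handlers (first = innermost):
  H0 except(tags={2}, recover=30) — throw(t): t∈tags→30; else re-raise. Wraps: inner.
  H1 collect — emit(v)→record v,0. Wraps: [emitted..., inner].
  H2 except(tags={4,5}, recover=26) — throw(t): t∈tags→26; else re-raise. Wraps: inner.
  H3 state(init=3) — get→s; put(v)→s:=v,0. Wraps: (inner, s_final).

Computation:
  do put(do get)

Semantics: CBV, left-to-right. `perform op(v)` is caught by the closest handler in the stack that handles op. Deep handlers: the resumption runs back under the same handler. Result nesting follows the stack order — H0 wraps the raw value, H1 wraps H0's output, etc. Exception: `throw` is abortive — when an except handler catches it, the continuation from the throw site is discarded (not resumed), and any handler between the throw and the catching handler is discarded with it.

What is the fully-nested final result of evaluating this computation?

Answer: ([0], 3)

Working:
get @ H3 ⇒ 3
put(3) @ H3 ⇒ s:=3
H0 returns 0
H1 returns [0]
H2 returns [0]
H3 returns ([0], 3)
= ([0], 3)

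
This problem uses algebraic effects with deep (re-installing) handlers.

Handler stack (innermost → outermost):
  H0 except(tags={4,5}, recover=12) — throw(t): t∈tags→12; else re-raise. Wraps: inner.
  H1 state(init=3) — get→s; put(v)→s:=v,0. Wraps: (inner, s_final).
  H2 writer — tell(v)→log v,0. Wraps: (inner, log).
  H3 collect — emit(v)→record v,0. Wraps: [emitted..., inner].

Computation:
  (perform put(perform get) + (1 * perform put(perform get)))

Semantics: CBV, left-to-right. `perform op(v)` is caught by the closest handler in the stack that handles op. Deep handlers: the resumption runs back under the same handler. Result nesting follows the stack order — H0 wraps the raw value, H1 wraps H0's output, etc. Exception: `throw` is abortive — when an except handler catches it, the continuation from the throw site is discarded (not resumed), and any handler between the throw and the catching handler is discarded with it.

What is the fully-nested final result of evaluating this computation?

Working:
get @ H1 ⇒ 3
put(3) @ H1 ⇒ s:=3
get @ H1 ⇒ 3
put(3) @ H1 ⇒ s:=3
H0 returns 0
H1 returns (0, 3)
H2 returns ((0, 3), ())
H3 returns [((0, 3), ())]
= [((0, 3), ())]

Answer: [((0, 3), ())]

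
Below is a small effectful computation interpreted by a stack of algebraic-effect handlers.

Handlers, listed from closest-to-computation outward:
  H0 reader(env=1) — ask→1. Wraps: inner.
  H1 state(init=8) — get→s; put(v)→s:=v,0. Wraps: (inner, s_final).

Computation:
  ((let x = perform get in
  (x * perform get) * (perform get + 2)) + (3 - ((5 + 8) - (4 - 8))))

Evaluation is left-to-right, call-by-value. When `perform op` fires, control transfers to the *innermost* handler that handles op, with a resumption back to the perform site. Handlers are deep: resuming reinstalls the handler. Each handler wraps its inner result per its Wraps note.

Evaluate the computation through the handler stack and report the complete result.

Answer: (626, 8)

Step-by-step:
get @ H1 ⇒ 8
get @ H1 ⇒ 8
get @ H1 ⇒ 8
H0 returns 626
H1 returns (626, 8)
= (626, 8)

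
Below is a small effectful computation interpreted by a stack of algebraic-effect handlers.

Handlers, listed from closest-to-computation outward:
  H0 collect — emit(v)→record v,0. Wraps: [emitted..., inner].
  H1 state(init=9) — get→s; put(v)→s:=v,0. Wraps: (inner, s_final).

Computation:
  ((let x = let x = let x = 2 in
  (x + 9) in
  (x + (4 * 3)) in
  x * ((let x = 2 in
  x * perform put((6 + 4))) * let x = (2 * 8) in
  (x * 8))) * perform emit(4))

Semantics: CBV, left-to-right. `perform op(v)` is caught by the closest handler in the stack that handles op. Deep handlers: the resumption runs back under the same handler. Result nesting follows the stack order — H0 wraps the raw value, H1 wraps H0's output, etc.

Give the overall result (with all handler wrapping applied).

Answer: ([4, 0], 10)

Step-by-step:
put(10) @ H1 ⇒ s:=10
emit(4) @ H0 ⇒ out+=4
H0 returns [4, 0]
H1 returns ([4, 0], 10)
= ([4, 0], 10)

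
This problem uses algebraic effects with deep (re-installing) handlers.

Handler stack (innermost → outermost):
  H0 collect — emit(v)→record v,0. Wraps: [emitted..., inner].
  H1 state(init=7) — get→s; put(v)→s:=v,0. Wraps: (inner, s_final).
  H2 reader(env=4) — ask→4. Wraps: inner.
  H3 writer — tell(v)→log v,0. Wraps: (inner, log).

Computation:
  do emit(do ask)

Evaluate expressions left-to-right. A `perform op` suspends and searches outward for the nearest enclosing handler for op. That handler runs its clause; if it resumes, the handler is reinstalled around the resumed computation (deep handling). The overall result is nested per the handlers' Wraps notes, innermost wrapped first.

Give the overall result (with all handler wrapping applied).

Working:
ask @ H2 ⇒ 4
emit(4) @ H0 ⇒ out+=4
H0 returns [4, 0]
H1 returns ([4, 0], 7)
H2 returns ([4, 0], 7)
H3 returns (([4, 0], 7), ())
= (([4, 0], 7), ())

Answer: (([4, 0], 7), ())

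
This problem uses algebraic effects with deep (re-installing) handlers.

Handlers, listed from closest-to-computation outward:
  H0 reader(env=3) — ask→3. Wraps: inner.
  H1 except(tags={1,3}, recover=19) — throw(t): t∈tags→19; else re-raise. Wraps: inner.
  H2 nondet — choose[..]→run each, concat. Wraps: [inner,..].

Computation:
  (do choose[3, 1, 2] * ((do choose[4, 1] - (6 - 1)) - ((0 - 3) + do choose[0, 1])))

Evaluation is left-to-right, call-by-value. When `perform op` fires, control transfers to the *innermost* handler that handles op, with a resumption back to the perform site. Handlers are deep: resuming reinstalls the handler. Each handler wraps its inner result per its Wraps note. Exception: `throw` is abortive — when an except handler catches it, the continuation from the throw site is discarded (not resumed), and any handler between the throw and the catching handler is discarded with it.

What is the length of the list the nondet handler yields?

Answer: 12

Working:
choose[3, 1, 2] @ H2
  branch[0] choose=3:
    choose[4, 1] @ H2
      branch[0] choose=4:
        choose[0, 1] @ H2
          branch[0] choose=0:
            H0 returns 6
            H1 returns 6
            H2 returns [6]
          branch[1] choose=1:
            H0 returns 3
            H1 returns 3
            H2 returns [3]
      branch[1] choose=1:
        choose[0, 1] @ H2
          branch[0] choose=0:
            H0 returns -3
            H1 returns -3
            H2 returns [-3]
          branch[1] choose=1:
            H0 returns -6
            H1 returns -6
            H2 returns [-6]
  branch[1] choose=1:
    choose[4, 1] @ H2
      branch[0] choose=4:
        choose[0, 1] @ H2
          branch[0] choose=0:
            H0 returns 2
            H1 returns 2
            H2 returns [2]
          branch[1] choose=1:
            H0 returns 1
            H1 returns 1
            H2 returns [1]
      branch[1] choose=1:
        choose[0, 1] @ H2
          branch[0] choose=0:
            H0 returns -1
            H1 returns -1
            H2 returns [-1]
          branch[1] choose=1:
            H0 returns -2
            H1 returns -2
            H2 returns [-2]
  branch[2] choose=2:
    choose[4, 1] @ H2
      branch[0] choose=4:
        choose[0, 1] @ H2
          branch[0] choose=0:
            H0 returns 4
            H1 returns 4
            H2 returns [4]
          branch[1] choose=1:
            H0 returns 2
            H1 returns 2
            H2 returns [2]
      branch[1] choose=1:
        choose[0, 1] @ H2
          branch[0] choose=0:
            H0 returns -2
            H1 returns -2
            H2 returns [-2]
          branch[1] choose=1:
            H0 returns -4
            H1 returns -4
            H2 returns [-4]
= [6, 3, -3, -6, 2, 1, -1, -2, 4, 2, -2, -4]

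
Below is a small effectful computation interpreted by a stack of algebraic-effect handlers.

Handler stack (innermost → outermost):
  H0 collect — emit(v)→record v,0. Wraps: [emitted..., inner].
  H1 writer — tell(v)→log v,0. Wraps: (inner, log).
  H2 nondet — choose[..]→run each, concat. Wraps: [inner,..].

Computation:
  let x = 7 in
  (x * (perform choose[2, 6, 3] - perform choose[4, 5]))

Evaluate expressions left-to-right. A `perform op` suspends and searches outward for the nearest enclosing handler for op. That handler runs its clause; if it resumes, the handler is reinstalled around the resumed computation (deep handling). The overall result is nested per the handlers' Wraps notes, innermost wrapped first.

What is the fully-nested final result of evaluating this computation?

Answer: [([-14], ()), ([-21], ()), ([14], ()), ([7], ()), ([-7], ()), ([-14], ())]

Step-by-step:
choose[2, 6, 3] @ H2
  branch[0] choose=2:
    choose[4, 5] @ H2
      branch[0] choose=4:
        H0 returns [-14]
        H1 returns ([-14], ())
        H2 returns [([-14], ())]
      branch[1] choose=5:
        H0 returns [-21]
        H1 returns ([-21], ())
        H2 returns [([-21], ())]
  branch[1] choose=6:
    choose[4, 5] @ H2
      branch[0] choose=4:
        H0 returns [14]
        H1 returns ([14], ())
        H2 returns [([14], ())]
      branch[1] choose=5:
        H0 returns [7]
        H1 returns ([7], ())
        H2 returns [([7], ())]
  branch[2] choose=3:
    choose[4, 5] @ H2
      branch[0] choose=4:
        H0 returns [-7]
        H1 returns ([-7], ())
        H2 returns [([-7], ())]
      branch[1] choose=5:
        H0 returns [-14]
        H1 returns ([-14], ())
        H2 returns [([-14], ())]
= [([-14], ()), ([-21], ()), ([14], ()), ([7], ()), ([-7], ()), ([-14], ())]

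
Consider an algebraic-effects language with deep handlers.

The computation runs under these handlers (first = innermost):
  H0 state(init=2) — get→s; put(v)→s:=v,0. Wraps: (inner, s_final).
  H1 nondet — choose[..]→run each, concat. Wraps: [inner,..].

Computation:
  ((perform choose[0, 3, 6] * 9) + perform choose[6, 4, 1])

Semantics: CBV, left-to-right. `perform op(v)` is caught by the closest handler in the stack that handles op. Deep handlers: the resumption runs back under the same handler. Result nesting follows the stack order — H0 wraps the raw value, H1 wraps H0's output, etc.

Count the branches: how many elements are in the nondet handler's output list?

Step-by-step:
choose[0, 3, 6] @ H1
  branch[0] choose=0:
    choose[6, 4, 1] @ H1
      branch[0] choose=6:
        H0 returns (6, 2)
        H1 returns [(6, 2)]
      branch[1] choose=4:
        H0 returns (4, 2)
        H1 returns [(4, 2)]
      branch[2] choose=1:
        H0 returns (1, 2)
        H1 returns [(1, 2)]
  branch[1] choose=3:
    choose[6, 4, 1] @ H1
      branch[0] choose=6:
        H0 returns (33, 2)
        H1 returns [(33, 2)]
      branch[1] choose=4:
        H0 returns (31, 2)
        H1 returns [(31, 2)]
      branch[2] choose=1:
        H0 returns (28, 2)
        H1 returns [(28, 2)]
  branch[2] choose=6:
    choose[6, 4, 1] @ H1
      branch[0] choose=6:
        H0 returns (60, 2)
        H1 returns [(60, 2)]
      branch[1] choose=4:
        H0 returns (58, 2)
        H1 returns [(58, 2)]
      branch[2] choose=1:
        H0 returns (55, 2)
        H1 returns [(55, 2)]
= [(6, 2), (4, 2), (1, 2), (33, 2), (31, 2), (28, 2), (60, 2), (58, 2), (55, 2)]

Answer: 9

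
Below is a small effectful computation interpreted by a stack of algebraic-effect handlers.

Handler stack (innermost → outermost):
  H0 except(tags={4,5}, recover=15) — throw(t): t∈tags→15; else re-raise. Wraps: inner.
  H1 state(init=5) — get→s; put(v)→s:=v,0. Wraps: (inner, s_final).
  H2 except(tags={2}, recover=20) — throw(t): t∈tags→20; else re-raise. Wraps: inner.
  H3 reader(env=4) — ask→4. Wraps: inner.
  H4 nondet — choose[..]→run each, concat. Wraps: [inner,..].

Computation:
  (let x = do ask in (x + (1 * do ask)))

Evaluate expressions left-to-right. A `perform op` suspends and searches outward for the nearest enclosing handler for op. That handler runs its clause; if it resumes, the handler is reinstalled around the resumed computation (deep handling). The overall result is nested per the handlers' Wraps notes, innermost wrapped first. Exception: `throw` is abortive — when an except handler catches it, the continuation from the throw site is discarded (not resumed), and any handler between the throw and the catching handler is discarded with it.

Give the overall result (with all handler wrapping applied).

Answer: [(8, 5)]

Step-by-step:
ask @ H3 ⇒ 4
ask @ H3 ⇒ 4
H0 returns 8
H1 returns (8, 5)
H2 returns (8, 5)
H3 returns (8, 5)
H4 returns [(8, 5)]
= [(8, 5)]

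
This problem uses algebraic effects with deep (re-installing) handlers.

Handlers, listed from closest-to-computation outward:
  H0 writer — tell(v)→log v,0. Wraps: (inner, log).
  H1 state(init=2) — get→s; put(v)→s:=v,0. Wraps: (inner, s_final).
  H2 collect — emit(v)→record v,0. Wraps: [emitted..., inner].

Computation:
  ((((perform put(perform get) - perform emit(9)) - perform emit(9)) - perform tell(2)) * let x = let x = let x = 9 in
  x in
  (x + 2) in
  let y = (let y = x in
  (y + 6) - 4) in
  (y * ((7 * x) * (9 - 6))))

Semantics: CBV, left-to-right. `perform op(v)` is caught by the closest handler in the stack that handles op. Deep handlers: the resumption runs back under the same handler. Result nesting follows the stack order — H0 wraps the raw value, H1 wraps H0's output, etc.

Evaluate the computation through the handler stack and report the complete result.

Evaluation trace:
get @ H1 ⇒ 2
put(2) @ H1 ⇒ s:=2
emit(9) @ H2 ⇒ out+=9
emit(9) @ H2 ⇒ out+=9
tell(2) @ H0 ⇒ log+=2
H0 returns (0, (2))
H1 returns ((0, (2)), 2)
H2 returns [9, 9, ((0, (2)), 2)]
= [9, 9, ((0, (2)), 2)]

Answer: [9, 9, ((0, (2)), 2)]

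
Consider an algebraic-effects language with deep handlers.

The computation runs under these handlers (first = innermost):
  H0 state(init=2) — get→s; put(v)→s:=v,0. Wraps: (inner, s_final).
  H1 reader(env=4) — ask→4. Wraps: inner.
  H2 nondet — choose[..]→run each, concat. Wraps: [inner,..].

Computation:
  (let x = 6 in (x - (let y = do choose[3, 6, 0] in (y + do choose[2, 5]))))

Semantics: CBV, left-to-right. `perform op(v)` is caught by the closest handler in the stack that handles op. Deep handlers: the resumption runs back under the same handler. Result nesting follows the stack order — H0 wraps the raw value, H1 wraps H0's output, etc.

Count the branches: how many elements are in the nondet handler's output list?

Answer: 6

Working:
choose[3, 6, 0] @ H2
  branch[0] choose=3:
    choose[2, 5] @ H2
      branch[0] choose=2:
        H0 returns (1, 2)
        H1 returns (1, 2)
        H2 returns [(1, 2)]
      branch[1] choose=5:
        H0 returns (-2, 2)
        H1 returns (-2, 2)
        H2 returns [(-2, 2)]
  branch[1] choose=6:
    choose[2, 5] @ H2
      branch[0] choose=2:
        H0 returns (-2, 2)
        H1 returns (-2, 2)
        H2 returns [(-2, 2)]
      branch[1] choose=5:
        H0 returns (-5, 2)
        H1 returns (-5, 2)
        H2 returns [(-5, 2)]
  branch[2] choose=0:
    choose[2, 5] @ H2
      branch[0] choose=2:
        H0 returns (4, 2)
        H1 returns (4, 2)
        H2 returns [(4, 2)]
      branch[1] choose=5:
        H0 returns (1, 2)
        H1 returns (1, 2)
        H2 returns [(1, 2)]
= [(1, 2), (-2, 2), (-2, 2), (-5, 2), (4, 2), (1, 2)]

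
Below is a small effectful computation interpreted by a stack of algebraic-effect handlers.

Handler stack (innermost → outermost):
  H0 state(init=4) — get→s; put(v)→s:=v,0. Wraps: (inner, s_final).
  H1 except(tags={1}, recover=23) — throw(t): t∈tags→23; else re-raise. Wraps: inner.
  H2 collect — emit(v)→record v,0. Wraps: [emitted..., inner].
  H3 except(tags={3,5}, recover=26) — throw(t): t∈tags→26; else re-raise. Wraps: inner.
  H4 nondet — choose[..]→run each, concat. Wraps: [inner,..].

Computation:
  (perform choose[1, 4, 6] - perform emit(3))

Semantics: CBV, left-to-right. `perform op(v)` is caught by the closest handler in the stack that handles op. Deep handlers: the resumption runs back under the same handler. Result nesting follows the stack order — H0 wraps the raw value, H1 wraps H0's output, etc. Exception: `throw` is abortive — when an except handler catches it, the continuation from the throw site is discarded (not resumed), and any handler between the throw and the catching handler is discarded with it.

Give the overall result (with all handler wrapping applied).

Working:
choose[1, 4, 6] @ H4
  branch[0] choose=1:
    emit(3) @ H2 ⇒ out+=3
    H0 returns (1, 4)
    H1 returns (1, 4)
    H2 returns [3, (1, 4)]
    H3 returns [3, (1, 4)]
    H4 returns [[3, (1, 4)]]
  branch[1] choose=4:
    emit(3) @ H2 ⇒ out+=3
    H0 returns (4, 4)
    H1 returns (4, 4)
    H2 returns [3, (4, 4)]
    H3 returns [3, (4, 4)]
    H4 returns [[3, (4, 4)]]
  branch[2] choose=6:
    emit(3) @ H2 ⇒ out+=3
    H0 returns (6, 4)
    H1 returns (6, 4)
    H2 returns [3, (6, 4)]
    H3 returns [3, (6, 4)]
    H4 returns [[3, (6, 4)]]
= [[3, (1, 4)], [3, (4, 4)], [3, (6, 4)]]

Answer: [[3, (1, 4)], [3, (4, 4)], [3, (6, 4)]]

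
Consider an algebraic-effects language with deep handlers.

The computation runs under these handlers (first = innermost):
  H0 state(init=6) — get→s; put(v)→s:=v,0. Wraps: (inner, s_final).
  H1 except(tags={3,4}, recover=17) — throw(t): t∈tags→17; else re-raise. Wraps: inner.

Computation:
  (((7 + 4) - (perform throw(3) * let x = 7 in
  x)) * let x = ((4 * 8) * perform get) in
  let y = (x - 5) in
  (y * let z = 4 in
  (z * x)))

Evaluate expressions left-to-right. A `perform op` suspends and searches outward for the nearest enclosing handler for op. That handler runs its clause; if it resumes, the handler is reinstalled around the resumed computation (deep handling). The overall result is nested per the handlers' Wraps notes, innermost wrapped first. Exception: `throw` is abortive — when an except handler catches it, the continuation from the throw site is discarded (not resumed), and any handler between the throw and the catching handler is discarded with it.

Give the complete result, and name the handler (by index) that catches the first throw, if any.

Answer: 17 ; first throw caught by: H1

Working:
throw(3) @ H1 caught ⇒ 17
= 17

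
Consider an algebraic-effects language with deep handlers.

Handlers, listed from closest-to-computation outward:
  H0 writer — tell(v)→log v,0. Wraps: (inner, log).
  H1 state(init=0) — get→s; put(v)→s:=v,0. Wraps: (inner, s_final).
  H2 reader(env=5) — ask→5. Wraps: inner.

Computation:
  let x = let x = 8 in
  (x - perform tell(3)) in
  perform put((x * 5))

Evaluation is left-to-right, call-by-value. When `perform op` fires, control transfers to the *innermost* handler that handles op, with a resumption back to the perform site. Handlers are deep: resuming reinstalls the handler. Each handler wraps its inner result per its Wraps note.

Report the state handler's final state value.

Step-by-step:
tell(3) @ H0 ⇒ log+=3
put(40) @ H1 ⇒ s:=40
H0 returns (0, (3))
H1 returns ((0, (3)), 40)
H2 returns ((0, (3)), 40)
= ((0, (3)), 40)

Answer: 40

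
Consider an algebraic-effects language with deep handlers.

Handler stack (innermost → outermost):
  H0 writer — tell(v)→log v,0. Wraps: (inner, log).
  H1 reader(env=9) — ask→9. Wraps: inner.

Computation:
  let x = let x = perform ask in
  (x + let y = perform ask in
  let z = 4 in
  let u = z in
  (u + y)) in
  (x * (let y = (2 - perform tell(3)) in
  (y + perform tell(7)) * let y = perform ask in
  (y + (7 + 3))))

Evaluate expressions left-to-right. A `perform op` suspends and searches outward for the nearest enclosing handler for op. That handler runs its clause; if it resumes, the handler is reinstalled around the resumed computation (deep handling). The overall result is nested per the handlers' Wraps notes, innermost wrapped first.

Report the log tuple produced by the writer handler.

Answer: (3, 7)

Step-by-step:
ask @ H1 ⇒ 9
ask @ H1 ⇒ 9
tell(3) @ H0 ⇒ log+=3
tell(7) @ H0 ⇒ log+=7
ask @ H1 ⇒ 9
H0 returns (836, (3, 7))
H1 returns (836, (3, 7))
= (836, (3, 7))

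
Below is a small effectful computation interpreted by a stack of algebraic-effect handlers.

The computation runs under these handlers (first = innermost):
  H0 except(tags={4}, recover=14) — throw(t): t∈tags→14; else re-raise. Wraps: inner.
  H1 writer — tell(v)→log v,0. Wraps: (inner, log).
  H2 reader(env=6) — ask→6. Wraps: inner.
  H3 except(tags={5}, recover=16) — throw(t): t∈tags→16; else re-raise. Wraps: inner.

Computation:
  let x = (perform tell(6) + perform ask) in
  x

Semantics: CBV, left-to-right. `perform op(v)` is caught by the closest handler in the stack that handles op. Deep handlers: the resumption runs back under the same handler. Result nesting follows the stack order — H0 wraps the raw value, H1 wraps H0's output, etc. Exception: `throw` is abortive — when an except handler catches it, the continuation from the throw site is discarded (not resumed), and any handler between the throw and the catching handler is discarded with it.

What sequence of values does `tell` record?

Working:
tell(6) @ H1 ⇒ log+=6
ask @ H2 ⇒ 6
H0 returns 6
H1 returns (6, (6))
H2 returns (6, (6))
H3 returns (6, (6))
= (6, (6))

Answer: (6)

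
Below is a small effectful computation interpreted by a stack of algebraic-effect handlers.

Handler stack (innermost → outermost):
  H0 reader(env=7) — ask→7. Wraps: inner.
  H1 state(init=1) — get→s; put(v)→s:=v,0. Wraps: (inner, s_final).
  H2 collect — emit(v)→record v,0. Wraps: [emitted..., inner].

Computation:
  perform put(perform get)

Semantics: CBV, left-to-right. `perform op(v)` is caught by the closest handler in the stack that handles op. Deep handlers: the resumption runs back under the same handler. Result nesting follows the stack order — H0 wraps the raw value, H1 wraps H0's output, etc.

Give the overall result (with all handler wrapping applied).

Answer: [(0, 1)]

Evaluation trace:
get @ H1 ⇒ 1
put(1) @ H1 ⇒ s:=1
H0 returns 0
H1 returns (0, 1)
H2 returns [(0, 1)]
= [(0, 1)]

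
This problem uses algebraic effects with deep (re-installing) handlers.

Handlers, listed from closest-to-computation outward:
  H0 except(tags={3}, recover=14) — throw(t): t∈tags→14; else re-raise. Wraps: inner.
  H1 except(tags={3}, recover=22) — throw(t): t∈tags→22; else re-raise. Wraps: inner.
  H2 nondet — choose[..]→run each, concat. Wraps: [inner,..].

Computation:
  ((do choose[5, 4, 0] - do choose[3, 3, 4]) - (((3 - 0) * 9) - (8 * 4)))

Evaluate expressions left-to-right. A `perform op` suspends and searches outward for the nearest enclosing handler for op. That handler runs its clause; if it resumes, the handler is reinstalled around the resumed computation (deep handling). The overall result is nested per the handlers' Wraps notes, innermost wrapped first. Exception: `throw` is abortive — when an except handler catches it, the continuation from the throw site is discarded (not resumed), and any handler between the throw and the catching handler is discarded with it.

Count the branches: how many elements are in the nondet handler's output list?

Step-by-step:
choose[5, 4, 0] @ H2
  branch[0] choose=5:
    choose[3, 3, 4] @ H2
      branch[0] choose=3:
        H0 returns 7
        H1 returns 7
        H2 returns [7]
      branch[1] choose=3:
        H0 returns 7
        H1 returns 7
        H2 returns [7]
      branch[2] choose=4:
        H0 returns 6
        H1 returns 6
        H2 returns [6]
  branch[1] choose=4:
    choose[3, 3, 4] @ H2
      branch[0] choose=3:
        H0 returns 6
        H1 returns 6
        H2 returns [6]
      branch[1] choose=3:
        H0 returns 6
        H1 returns 6
        H2 returns [6]
      branch[2] choose=4:
        H0 returns 5
        H1 returns 5
        H2 returns [5]
  branch[2] choose=0:
    choose[3, 3, 4] @ H2
      branch[0] choose=3:
        H0 returns 2
        H1 returns 2
        H2 returns [2]
      branch[1] choose=3:
        H0 returns 2
        H1 returns 2
        H2 returns [2]
      branch[2] choose=4:
        H0 returns 1
        H1 returns 1
        H2 returns [1]
= [7, 7, 6, 6, 6, 5, 2, 2, 1]

Answer: 9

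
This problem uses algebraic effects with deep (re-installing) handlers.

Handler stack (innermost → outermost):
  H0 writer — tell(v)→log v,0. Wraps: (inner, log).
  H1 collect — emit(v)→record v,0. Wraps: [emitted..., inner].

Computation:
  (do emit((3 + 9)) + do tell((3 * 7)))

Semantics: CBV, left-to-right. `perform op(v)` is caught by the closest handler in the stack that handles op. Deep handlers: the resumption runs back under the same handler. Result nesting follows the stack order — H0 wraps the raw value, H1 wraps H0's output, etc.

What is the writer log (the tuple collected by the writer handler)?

Working:
emit(12) @ H1 ⇒ out+=12
tell(21) @ H0 ⇒ log+=21
H0 returns (0, (21))
H1 returns [12, (0, (21))]
= [12, (0, (21))]

Answer: (21)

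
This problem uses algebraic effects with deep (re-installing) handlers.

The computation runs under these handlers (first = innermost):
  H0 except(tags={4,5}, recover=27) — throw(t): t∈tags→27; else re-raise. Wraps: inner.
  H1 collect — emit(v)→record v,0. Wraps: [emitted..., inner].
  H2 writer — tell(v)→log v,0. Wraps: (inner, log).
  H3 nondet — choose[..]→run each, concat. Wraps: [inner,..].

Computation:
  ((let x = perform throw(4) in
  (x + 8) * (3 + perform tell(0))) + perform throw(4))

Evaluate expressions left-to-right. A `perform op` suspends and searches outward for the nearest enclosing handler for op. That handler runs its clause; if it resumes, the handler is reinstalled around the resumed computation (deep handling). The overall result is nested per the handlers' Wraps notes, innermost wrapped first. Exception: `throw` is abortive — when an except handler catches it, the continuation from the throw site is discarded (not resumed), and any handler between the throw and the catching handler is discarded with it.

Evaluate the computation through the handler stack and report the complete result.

Evaluation trace:
throw(4) @ H0 caught ⇒ 27
H1 returns [27]
H2 returns ([27], ())
H3 returns [([27], ())]
= [([27], ())]

Answer: [([27], ())]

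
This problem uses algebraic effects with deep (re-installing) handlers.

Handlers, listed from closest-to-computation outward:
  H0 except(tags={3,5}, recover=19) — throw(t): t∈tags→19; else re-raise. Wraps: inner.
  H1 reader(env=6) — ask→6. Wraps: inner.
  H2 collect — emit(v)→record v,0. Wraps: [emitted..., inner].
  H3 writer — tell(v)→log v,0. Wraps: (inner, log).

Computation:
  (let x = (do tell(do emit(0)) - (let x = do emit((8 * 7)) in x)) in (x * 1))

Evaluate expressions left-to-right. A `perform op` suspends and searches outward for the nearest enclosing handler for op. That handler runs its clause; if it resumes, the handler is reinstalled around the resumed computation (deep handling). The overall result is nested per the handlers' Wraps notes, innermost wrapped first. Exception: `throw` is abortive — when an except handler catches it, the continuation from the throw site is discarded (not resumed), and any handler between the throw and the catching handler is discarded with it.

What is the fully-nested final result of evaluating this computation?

Answer: ([0, 56, 0], (0))

Step-by-step:
emit(0) @ H2 ⇒ out+=0
tell(0) @ H3 ⇒ log+=0
emit(56) @ H2 ⇒ out+=56
H0 returns 0
H1 returns 0
H2 returns [0, 56, 0]
H3 returns ([0, 56, 0], (0))
= ([0, 56, 0], (0))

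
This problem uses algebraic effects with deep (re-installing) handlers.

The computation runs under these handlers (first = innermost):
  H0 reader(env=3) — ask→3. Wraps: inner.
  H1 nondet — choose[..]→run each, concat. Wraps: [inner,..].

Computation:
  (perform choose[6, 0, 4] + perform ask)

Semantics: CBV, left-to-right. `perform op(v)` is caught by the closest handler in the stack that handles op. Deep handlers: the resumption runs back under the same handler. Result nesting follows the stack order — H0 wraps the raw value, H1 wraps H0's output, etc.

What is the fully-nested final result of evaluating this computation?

Working:
choose[6, 0, 4] @ H1
  branch[0] choose=6:
    ask @ H0 ⇒ 3
    H0 returns 9
    H1 returns [9]
  branch[1] choose=0:
    ask @ H0 ⇒ 3
    H0 returns 3
    H1 returns [3]
  branch[2] choose=4:
    ask @ H0 ⇒ 3
    H0 returns 7
    H1 returns [7]
= [9, 3, 7]

Answer: [9, 3, 7]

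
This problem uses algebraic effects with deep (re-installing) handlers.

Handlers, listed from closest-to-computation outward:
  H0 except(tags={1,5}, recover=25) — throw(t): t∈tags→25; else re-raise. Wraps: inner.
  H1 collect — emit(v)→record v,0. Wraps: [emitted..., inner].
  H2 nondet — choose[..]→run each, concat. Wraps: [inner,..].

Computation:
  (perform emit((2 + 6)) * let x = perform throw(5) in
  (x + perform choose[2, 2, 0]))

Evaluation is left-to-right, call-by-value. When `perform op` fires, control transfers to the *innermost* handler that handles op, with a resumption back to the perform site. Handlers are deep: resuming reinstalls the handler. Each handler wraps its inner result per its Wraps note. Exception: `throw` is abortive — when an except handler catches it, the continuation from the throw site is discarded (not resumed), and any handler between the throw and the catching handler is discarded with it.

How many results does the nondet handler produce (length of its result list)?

Evaluation trace:
emit(8) @ H1 ⇒ out+=8
throw(5) @ H0 caught ⇒ 25
H1 returns [8, 25]
H2 returns [[8, 25]]
= [[8, 25]]

Answer: 1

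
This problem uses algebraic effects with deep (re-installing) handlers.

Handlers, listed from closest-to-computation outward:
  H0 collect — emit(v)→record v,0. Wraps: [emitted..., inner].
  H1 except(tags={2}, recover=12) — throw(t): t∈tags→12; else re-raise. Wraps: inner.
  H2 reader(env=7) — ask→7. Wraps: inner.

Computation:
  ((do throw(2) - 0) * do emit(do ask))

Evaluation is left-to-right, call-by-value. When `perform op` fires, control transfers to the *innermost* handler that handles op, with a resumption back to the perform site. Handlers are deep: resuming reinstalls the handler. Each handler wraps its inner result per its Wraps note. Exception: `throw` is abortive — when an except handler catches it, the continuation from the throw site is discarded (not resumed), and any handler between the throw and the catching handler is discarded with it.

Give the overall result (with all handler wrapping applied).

Step-by-step:
throw(2) @ H1 caught ⇒ 12
H2 returns 12
= 12

Answer: 12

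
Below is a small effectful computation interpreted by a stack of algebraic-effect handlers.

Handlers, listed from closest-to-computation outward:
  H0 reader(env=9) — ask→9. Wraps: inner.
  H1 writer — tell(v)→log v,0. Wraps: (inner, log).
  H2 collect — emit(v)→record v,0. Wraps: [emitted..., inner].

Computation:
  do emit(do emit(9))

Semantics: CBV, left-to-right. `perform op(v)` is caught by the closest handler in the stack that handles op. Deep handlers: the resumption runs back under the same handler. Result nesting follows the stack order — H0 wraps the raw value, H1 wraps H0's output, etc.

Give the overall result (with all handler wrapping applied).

Answer: [9, 0, (0, ())]

Step-by-step:
emit(9) @ H2 ⇒ out+=9
emit(0) @ H2 ⇒ out+=0
H0 returns 0
H1 returns (0, ())
H2 returns [9, 0, (0, ())]
= [9, 0, (0, ())]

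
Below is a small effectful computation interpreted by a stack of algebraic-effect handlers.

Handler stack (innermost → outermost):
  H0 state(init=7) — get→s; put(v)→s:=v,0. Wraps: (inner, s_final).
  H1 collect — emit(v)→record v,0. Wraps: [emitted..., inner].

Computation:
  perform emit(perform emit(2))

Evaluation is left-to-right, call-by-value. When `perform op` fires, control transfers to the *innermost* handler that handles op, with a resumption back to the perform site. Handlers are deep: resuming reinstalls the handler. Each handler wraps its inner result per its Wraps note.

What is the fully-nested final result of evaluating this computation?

Evaluation trace:
emit(2) @ H1 ⇒ out+=2
emit(0) @ H1 ⇒ out+=0
H0 returns (0, 7)
H1 returns [2, 0, (0, 7)]
= [2, 0, (0, 7)]

Answer: [2, 0, (0, 7)]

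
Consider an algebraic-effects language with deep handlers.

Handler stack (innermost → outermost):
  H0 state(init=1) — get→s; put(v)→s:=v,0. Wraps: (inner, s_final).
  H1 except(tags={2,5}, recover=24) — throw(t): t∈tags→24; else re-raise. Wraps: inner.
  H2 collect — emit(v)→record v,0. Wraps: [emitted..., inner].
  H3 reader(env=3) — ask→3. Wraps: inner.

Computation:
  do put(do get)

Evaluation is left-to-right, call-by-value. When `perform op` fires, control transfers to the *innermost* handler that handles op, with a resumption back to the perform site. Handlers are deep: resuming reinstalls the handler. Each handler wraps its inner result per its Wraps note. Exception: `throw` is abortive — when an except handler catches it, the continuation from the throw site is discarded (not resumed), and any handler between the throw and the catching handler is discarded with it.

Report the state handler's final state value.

Step-by-step:
get @ H0 ⇒ 1
put(1) @ H0 ⇒ s:=1
H0 returns (0, 1)
H1 returns (0, 1)
H2 returns [(0, 1)]
H3 returns [(0, 1)]
= [(0, 1)]

Answer: 1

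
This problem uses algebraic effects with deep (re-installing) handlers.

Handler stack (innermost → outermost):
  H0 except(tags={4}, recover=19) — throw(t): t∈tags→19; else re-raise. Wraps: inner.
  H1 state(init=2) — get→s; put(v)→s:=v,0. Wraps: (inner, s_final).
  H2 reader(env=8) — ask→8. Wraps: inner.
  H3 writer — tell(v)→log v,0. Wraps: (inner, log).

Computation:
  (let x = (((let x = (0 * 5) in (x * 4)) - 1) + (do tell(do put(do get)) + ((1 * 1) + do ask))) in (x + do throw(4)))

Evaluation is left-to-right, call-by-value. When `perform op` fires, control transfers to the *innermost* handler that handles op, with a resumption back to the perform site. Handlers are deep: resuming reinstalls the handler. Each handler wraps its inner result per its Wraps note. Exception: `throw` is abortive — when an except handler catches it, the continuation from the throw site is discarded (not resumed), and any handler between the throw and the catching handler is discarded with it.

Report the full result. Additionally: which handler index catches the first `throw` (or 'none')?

Answer: ((19, 2), (0)) ; first throw caught by: H0

Step-by-step:
get @ H1 ⇒ 2
put(2) @ H1 ⇒ s:=2
tell(0) @ H3 ⇒ log+=0
ask @ H2 ⇒ 8
throw(4) @ H0 caught ⇒ 19
H1 returns (19, 2)
H2 returns (19, 2)
H3 returns ((19, 2), (0))
= ((19, 2), (0))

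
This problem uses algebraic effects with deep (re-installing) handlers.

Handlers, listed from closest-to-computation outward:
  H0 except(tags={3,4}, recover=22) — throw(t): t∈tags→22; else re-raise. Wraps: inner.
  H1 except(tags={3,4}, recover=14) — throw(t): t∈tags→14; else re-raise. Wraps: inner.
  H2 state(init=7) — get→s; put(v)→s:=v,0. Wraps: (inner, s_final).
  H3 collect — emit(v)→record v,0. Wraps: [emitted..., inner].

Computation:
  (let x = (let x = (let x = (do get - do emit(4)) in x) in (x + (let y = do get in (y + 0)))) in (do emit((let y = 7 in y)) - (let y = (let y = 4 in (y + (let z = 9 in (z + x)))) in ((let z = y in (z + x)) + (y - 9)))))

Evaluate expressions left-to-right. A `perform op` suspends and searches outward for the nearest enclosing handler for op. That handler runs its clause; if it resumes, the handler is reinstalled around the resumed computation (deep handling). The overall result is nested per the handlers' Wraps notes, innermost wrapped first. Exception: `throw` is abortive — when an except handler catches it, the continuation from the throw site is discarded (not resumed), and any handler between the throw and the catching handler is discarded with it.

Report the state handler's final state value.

Step-by-step:
get @ H2 ⇒ 7
emit(4) @ H3 ⇒ out+=4
get @ H2 ⇒ 7
emit(7) @ H3 ⇒ out+=7
H0 returns -59
H1 returns -59
H2 returns (-59, 7)
H3 returns [4, 7, (-59, 7)]
= [4, 7, (-59, 7)]

Answer: 7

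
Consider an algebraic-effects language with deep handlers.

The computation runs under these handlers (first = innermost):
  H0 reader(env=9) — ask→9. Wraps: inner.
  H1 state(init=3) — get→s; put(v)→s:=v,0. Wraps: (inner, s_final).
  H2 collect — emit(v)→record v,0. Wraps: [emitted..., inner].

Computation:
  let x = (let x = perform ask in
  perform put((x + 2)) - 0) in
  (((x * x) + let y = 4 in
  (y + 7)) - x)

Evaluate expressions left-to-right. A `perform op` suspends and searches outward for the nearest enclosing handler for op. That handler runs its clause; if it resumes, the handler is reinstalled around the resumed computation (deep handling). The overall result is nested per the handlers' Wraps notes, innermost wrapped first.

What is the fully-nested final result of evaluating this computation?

Evaluation trace:
ask @ H0 ⇒ 9
put(11) @ H1 ⇒ s:=11
H0 returns 11
H1 returns (11, 11)
H2 returns [(11, 11)]
= [(11, 11)]

Answer: [(11, 11)]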